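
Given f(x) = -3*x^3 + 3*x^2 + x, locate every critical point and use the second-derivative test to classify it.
f'(x) = -9*x^2 + 6*x + 1

Solve f'(x) = 0:
  9*x^2 - 6*x - 1 = 0 has no rational roots; quadratic formula: x = (6 ± √72)/18.
  ⇒ x = 1/3 - sqrt(2)/3 ≈ -0.1381, 1/3 + sqrt(2)/3 ≈ 0.8047

f''(x) = 6 - 18*x
Second-derivative test at each critical point:
  f''(-0.1381) = 8.4853 > 0 → local minimum
  f''(0.8047) = -8.4853 < 0 → local maximum

Critical points: x = 1/3 - sqrt(2)/3 ≈ -0.1381 (local minimum); x = 1/3 + sqrt(2)/3 ≈ 0.8047 (local maximum)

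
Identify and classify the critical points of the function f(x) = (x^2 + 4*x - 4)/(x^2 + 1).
f'(x) = 2*(-2*x^2 + 5*x + 2)/(x^4 + 2*x^2 + 1)

Solve f'(x) = 0:
  f'(x) = -2*(2*x^2 - 5*x - 2)/(x^2 + 1)^2; the denominator is positive wherever f is defined, so f'(x) = 0 ⇔ -4*x^2 + 10*x + 4 = 0.
  Factor: -4*x^2 + 10*x + 4 = -2*(2*x^2 - 5*x - 2); 2*x^2 - 5*x - 2 = 0 has no rational roots; quadratic formula: x = (5 ± √41)/4.
  ⇒ x = 5/4 - sqrt(41)/4 ≈ -0.3508, 5/4 + sqrt(41)/4 ≈ 2.8508

f''(x) = 2*(4*x^3 - 15*x^2 - 12*x + 5)/(x^6 + 3*x^4 + 3*x^2 + 1)
Second-derivative test at each critical point:
  f''(-0.3508) = 10.1537 > 0 → local minimum
  f''(2.8508) = -0.1537 < 0 → local maximum

Critical points: x = 5/4 - sqrt(41)/4 ≈ -0.3508 (local minimum); x = 5/4 + sqrt(41)/4 ≈ 2.8508 (local maximum)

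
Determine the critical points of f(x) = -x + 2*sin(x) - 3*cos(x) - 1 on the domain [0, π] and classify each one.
f'(x) = 3*sin(x) + 2*cos(x) - 1

Solve f'(x) = 0 on [0, π]:
  f'(x) = 0 ⇔ 3*sin(x) + 2*cos(x) = 1. Write the left side as R·cos(x + φ) with R = √(2² + (-3)²) = sqrt(13), cos φ = 2*sqrt(13)/13, sin φ = -3*sqrt(13)/13; then cos(x + φ) = sqrt(13)/13. Solve for x and keep the solutions lying in [0, π].
  ⇒ x = atan((3 + 4*sqrt(3))/(2 - 6*sqrt(3))) + pi ≈ 2.2726

f''(x) = -2*sin(x) + 3*cos(x)
Second-derivative test at each critical point:
  f''(2.2726) = -3.4641 < 0 → local maximum

Critical points: x = atan((3 + 4*sqrt(3))/(2 - 6*sqrt(3))) + pi ≈ 2.2726 (local maximum)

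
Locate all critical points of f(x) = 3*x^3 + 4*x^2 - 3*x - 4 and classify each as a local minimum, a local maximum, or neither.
f'(x) = 9*x^2 + 8*x - 3

Solve f'(x) = 0:
  9*x^2 + 8*x - 3 = 0 has no rational roots; quadratic formula: x = (-8 ± √172)/18.
  ⇒ x = -sqrt(43)/9 - 4/9 ≈ -1.1730, -4/9 + sqrt(43)/9 ≈ 0.2842

f''(x) = 18*x + 8
Second-derivative test at each critical point:
  f''(-1.1730) = -13.1149 < 0 → local maximum
  f''(0.2842) = 13.1149 > 0 → local minimum

Critical points: x = -sqrt(43)/9 - 4/9 ≈ -1.1730 (local maximum); x = -4/9 + sqrt(43)/9 ≈ 0.2842 (local minimum)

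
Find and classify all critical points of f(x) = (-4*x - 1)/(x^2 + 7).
f'(x) = 2*(2*x^2 + x - 14)/(x^4 + 14*x^2 + 49)

Solve f'(x) = 0:
  f'(x) = 2*(2*x^2 + x - 14)/(x^2 + 7)^2; the denominator is positive wherever f is defined, so f'(x) = 0 ⇔ 4*x^2 + 2*x - 28 = 0.
  Factor: 4*x^2 + 2*x - 28 = 2*(2*x^2 + x - 14); 2*x^2 + x - 14 = 0 has no rational roots; quadratic formula: x = (-1 ± √113)/4.
  ⇒ x = -sqrt(113)/4 - 1/4 ≈ -2.9075, -1/4 + sqrt(113)/4 ≈ 2.4075

f''(x) = 2*(-4*x^2*(4*x + 1) + (12*x + 1)*(x^2 + 7))/(x^2 + 7)^3
Second-derivative test at each critical point:
  f''(-2.9075) = -0.0890 < 0 → local maximum
  f''(2.4075) = 0.1298 > 0 → local minimum

Critical points: x = -sqrt(113)/4 - 1/4 ≈ -2.9075 (local maximum); x = -1/4 + sqrt(113)/4 ≈ 2.4075 (local minimum)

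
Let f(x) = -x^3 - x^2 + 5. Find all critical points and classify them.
f'(x) = x*(-3*x - 2)

Solve f'(x) = 0:
  Factor: -3*x^2 - 2*x = -x*(3*x + 2) = 0.
  ⇒ x = -2/3, 0

f''(x) = -6*x - 2
Second-derivative test at each critical point:
  f''(-2/3) = 2 > 0 → local minimum
  f''(0) = -2 < 0 → local maximum

Critical points: x = -2/3 (local minimum); x = 0 (local maximum)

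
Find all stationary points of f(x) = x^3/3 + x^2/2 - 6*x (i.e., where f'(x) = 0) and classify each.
f'(x) = x^2 + x - 6

Solve f'(x) = 0:
  Factor: x^2 + x - 6 = (x - 2)*(x + 3) = 0.
  ⇒ x = -3, 2

f''(x) = 2*x + 1
Second-derivative test at each critical point:
  f''(-3) = -5 < 0 → local maximum
  f''(2) = 5 > 0 → local minimum

Critical points: x = -3 (local maximum); x = 2 (local minimum)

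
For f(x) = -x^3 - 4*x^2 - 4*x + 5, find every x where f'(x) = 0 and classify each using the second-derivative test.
f'(x) = -3*x^2 - 8*x - 4

Solve f'(x) = 0:
  Factor: -3*x^2 - 8*x - 4 = -(x + 2)*(3*x + 2) = 0.
  ⇒ x = -2, -2/3

f''(x) = -6*x - 8
Second-derivative test at each critical point:
  f''(-2) = 4 > 0 → local minimum
  f''(-2/3) = -4 < 0 → local maximum

Critical points: x = -2 (local minimum); x = -2/3 (local maximum)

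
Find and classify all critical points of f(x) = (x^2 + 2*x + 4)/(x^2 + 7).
f'(x) = 2*(-x^2 + 3*x + 7)/(x^4 + 14*x^2 + 49)

Solve f'(x) = 0:
  f'(x) = -2*(x^2 - 3*x - 7)/(x^2 + 7)^2; the denominator is positive wherever f is defined, so f'(x) = 0 ⇔ -2*x^2 + 6*x + 14 = 0.
  Factor: -2*x^2 + 6*x + 14 = -2*(x^2 - 3*x - 7); x^2 - 3*x - 7 = 0 has no rational roots; quadratic formula: x = (3 ± √37)/2.
  ⇒ x = 3/2 - sqrt(37)/2 ≈ -1.5414, 3/2 + sqrt(37)/2 ≈ 4.5414

f''(x) = 2*(2*x^3 - 9*x^2 - 42*x + 21)/(x^6 + 21*x^4 + 147*x^2 + 343)
Second-derivative test at each critical point:
  f''(-1.5414) = 0.1384 > 0 → local minimum
  f''(4.5414) = -0.0159 < 0 → local maximum

Critical points: x = 3/2 - sqrt(37)/2 ≈ -1.5414 (local minimum); x = 3/2 + sqrt(37)/2 ≈ 4.5414 (local maximum)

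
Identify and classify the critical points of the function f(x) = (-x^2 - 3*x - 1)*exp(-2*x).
f'(x) = (2*x^2 + 4*x - 1)*exp(-2*x)

Solve f'(x) = 0:
  f'(x) = (2*x^2 + 4*x - 1)·exp(-2*x) and exp(-2*x) > 0 for every x, so f'(x) = 0 ⇔ 2*x^2 + 4*x - 1 = 0.
  2*x^2 + 4*x - 1 = 0 has no rational roots; quadratic formula: x = (-4 ± √24)/4.
  ⇒ x = -sqrt(6)/2 - 1 ≈ -2.2247, -1 + sqrt(6)/2 ≈ 0.2247

f''(x) = 2*(-2*x^2 - 2*x + 3)*exp(-2*x)
Second-derivative test at each critical point:
  f''(-2.2247) = -419.2707 < 0 → local maximum
  f''(0.2247) = 3.1253 > 0 → local minimum

Critical points: x = -sqrt(6)/2 - 1 ≈ -2.2247 (local maximum); x = -1 + sqrt(6)/2 ≈ 0.2247 (local minimum)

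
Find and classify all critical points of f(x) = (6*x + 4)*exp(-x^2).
f'(x) = 2*(-2*x*(3*x + 2) + 3)*exp(-x^2)

Solve f'(x) = 0:
  f'(x) = (-12*x^2 - 8*x + 6)·exp(-x^2) and exp(-x^2) > 0 for every x, so f'(x) = 0 ⇔ -12*x^2 - 8*x + 6 = 0.
  Factor: -12*x^2 - 8*x + 6 = -2*(6*x^2 + 4*x - 3); 6*x^2 + 4*x - 3 = 0 has no rational roots; quadratic formula: x = (-4 ± √88)/12.
  ⇒ x = -sqrt(22)/6 - 1/3 ≈ -1.1151, -1/3 + sqrt(22)/6 ≈ 0.4484

f''(x) = 4*(2*x^2*(3*x + 2) - 9*x - 2)*exp(-x^2)
Second-derivative test at each critical point:
  f''(-1.1151) = 5.4110 > 0 → local minimum
  f''(0.4484) = -15.3444 < 0 → local maximum

Critical points: x = -sqrt(22)/6 - 1/3 ≈ -1.1151 (local minimum); x = -1/3 + sqrt(22)/6 ≈ 0.4484 (local maximum)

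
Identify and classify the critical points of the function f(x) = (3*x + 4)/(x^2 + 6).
f'(x) = (-3*x^2 - 8*x + 18)/(x^4 + 12*x^2 + 36)

Solve f'(x) = 0:
  f'(x) = -(3*x^2 + 8*x - 18)/(x^2 + 6)^2; the denominator is positive wherever f is defined, so f'(x) = 0 ⇔ -3*x^2 - 8*x + 18 = 0.
  3*x^2 + 8*x - 18 = 0 has no rational roots; quadratic formula: x = (-8 ± √280)/6.
  ⇒ x = -sqrt(70)/3 - 4/3 ≈ -4.1222, -4/3 + sqrt(70)/3 ≈ 1.4555

f''(x) = 2*(4*x^2*(3*x + 4) - (9*x + 4)*(x^2 + 6))/(x^2 + 6)^3
Second-derivative test at each critical point:
  f''(-4.1222) = 0.0317 > 0 → local minimum
  f''(1.4555) = -0.2539 < 0 → local maximum

Critical points: x = -sqrt(70)/3 - 4/3 ≈ -4.1222 (local minimum); x = -4/3 + sqrt(70)/3 ≈ 1.4555 (local maximum)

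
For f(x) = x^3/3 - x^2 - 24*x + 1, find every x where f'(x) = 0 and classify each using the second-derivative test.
f'(x) = x^2 - 2*x - 24

Solve f'(x) = 0:
  Factor: x^2 - 2*x - 24 = (x - 6)*(x + 4) = 0.
  ⇒ x = -4, 6

f''(x) = 2*x - 2
Second-derivative test at each critical point:
  f''(-4) = -10 < 0 → local maximum
  f''(6) = 10 > 0 → local minimum

Critical points: x = -4 (local maximum); x = 6 (local minimum)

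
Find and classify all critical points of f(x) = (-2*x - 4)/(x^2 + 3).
f'(x) = 2*(-x^2 + 2*x*(x + 2) - 3)/(x^2 + 3)^2

Solve f'(x) = 0:
  f'(x) = 2*(x^2 + 4*x - 3)/(x^2 + 3)^2; the denominator is positive wherever f is defined, so f'(x) = 0 ⇔ 2*x^2 + 8*x - 6 = 0.
  Factor: 2*x^2 + 8*x - 6 = 2*(x^2 + 4*x - 3); x^2 + 4*x - 3 = 0 has no rational roots; quadratic formula: x = (-4 ± √28)/2.
  ⇒ x = -sqrt(7) - 2 ≈ -4.6458, -2 + sqrt(7) ≈ 0.6458

f''(x) = 4*(-4*x^2*(x + 2) + (3*x + 2)*(x^2 + 3))/(x^2 + 3)^3
Second-derivative test at each critical point:
  f''(-4.6458) = -0.0175 < 0 → local maximum
  f''(0.6458) = 0.9064 > 0 → local minimum

Critical points: x = -sqrt(7) - 2 ≈ -4.6458 (local maximum); x = -2 + sqrt(7) ≈ 0.6458 (local minimum)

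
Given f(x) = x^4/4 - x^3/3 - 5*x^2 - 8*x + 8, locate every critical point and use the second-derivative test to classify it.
f'(x) = x^3 - x^2 - 10*x - 8

Solve f'(x) = 0:
  Factor: x^3 - x^2 - 10*x - 8 = (x - 4)*(x + 1)*(x + 2) = 0.
  ⇒ x = -2, -1, 4

f''(x) = 3*x^2 - 2*x - 10
Second-derivative test at each critical point:
  f''(-2) = 6 > 0 → local minimum
  f''(-1) = -5 < 0 → local maximum
  f''(4) = 30 > 0 → local minimum

Critical points: x = -2 (local minimum); x = -1 (local maximum); x = 4 (local minimum)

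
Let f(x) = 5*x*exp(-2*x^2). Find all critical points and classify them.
f'(x) = 5*(1 - 4*x^2)*exp(-2*x^2)

Solve f'(x) = 0:
  f'(x) = (5 - 20*x^2)·exp(-2*x^2) and exp(-2*x^2) > 0 for every x, so f'(x) = 0 ⇔ 5 - 20*x^2 = 0.
  Factor: 5 - 20*x^2 = -5*(2*x - 1)*(2*x + 1) = 0.
  ⇒ x = -1/2, 1/2

f''(x) = (80*x^3 - 60*x)*exp(-2*x^2)
Second-derivative test at each critical point:
  f''(-1/2) = 12.1306 > 0 → local minimum
  f''(1/2) = -12.1306 < 0 → local maximum

Critical points: x = -1/2 (local minimum); x = 1/2 (local maximum)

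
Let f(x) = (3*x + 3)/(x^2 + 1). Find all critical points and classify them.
f'(x) = 3*(x^2 - 2*x*(x + 1) + 1)/(x^2 + 1)^2

Solve f'(x) = 0:
  f'(x) = -3*(x^2 + 2*x - 1)/(x^2 + 1)^2; the denominator is positive wherever f is defined, so f'(x) = 0 ⇔ -3*x^2 - 6*x + 3 = 0.
  Factor: -3*x^2 - 6*x + 3 = -3*(x^2 + 2*x - 1); x^2 + 2*x - 1 = 0 has no rational roots; quadratic formula: x = (-2 ± √8)/2.
  ⇒ x = -sqrt(2) - 1 ≈ -2.4142, -1 + sqrt(2) ≈ 0.4142

f''(x) = 6*(4*x^2*(x + 1) - (3*x + 1)*(x^2 + 1))/(x^2 + 1)^3
Second-derivative test at each critical point:
  f''(-2.4142) = 0.1820 > 0 → local minimum
  f''(0.4142) = -6.1820 < 0 → local maximum

Critical points: x = -sqrt(2) - 1 ≈ -2.4142 (local minimum); x = -1 + sqrt(2) ≈ 0.4142 (local maximum)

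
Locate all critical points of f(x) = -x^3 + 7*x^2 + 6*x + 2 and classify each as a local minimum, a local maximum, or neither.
f'(x) = -3*x^2 + 14*x + 6

Solve f'(x) = 0:
  3*x^2 - 14*x - 6 = 0 has no rational roots; quadratic formula: x = (14 ± √268)/6.
  ⇒ x = 7/3 - sqrt(67)/3 ≈ -0.3951, 7/3 + sqrt(67)/3 ≈ 5.0618

f''(x) = 14 - 6*x
Second-derivative test at each critical point:
  f''(-0.3951) = 16.3707 > 0 → local minimum
  f''(5.0618) = -16.3707 < 0 → local maximum

Critical points: x = 7/3 - sqrt(67)/3 ≈ -0.3951 (local minimum); x = 7/3 + sqrt(67)/3 ≈ 5.0618 (local maximum)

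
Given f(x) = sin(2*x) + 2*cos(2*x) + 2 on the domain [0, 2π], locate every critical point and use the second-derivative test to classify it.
f'(x) = -4*sin(2*x) + 2*cos(2*x)

Solve f'(x) = 0 on [0, 2π]:
  f'(x) = 0 ⇔ cos(2*x) = 2*sin(2*x) ⇔ tan(2*x) = 1/2, i.e. 2*x = arctan(1/2) + nπ; keep the solutions lying in [0, 2π].
  ⇒ x = atan(1/2)/2 ≈ 0.2318, atan(1/2)/2 + pi/2 ≈ 1.8026, atan(1/2)/2 + pi ≈ 3.3734, atan(1/2)/2 + 3*pi/2 ≈ 4.9442

f''(x) = -4*sin(2*x) - 8*cos(2*x)
Second-derivative test at each critical point:
  f''(0.2318) = -8.9443 < 0 → local maximum
  f''(1.8026) = 8.9443 > 0 → local minimum
  f''(3.3734) = -8.9443 < 0 → local maximum
  f''(4.9442) = 8.9443 > 0 → local minimum

Critical points: x = atan(1/2)/2 ≈ 0.2318 (local maximum); x = atan(1/2)/2 + pi/2 ≈ 1.8026 (local minimum); x = atan(1/2)/2 + pi ≈ 3.3734 (local maximum); x = atan(1/2)/2 + 3*pi/2 ≈ 4.9442 (local minimum)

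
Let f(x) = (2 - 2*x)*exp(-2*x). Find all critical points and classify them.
f'(x) = 2*(2*x - 3)*exp(-2*x)

Solve f'(x) = 0:
  f'(x) = (4*x - 6)·exp(-2*x) and exp(-2*x) > 0 for every x, so f'(x) = 0 ⇔ 4*x - 6 = 0.
  Factor: 4*x - 6 = 2*(2*x - 3) = 0.
  ⇒ x = 3/2

f''(x) = 8*(2 - x)*exp(-2*x)
Second-derivative test at each critical point:
  f''(3/2) = 0.1991 > 0 → local minimum

Critical points: x = 3/2 (local minimum)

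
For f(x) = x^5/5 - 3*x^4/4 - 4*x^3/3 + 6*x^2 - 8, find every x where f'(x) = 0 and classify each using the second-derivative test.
f'(x) = x*(x^3 - 3*x^2 - 4*x + 12)

Solve f'(x) = 0:
  Factor: x^4 - 3*x^3 - 4*x^2 + 12*x = x*(x - 3)*(x - 2)*(x + 2) = 0.
  ⇒ x = -2, 0, 2, 3

f''(x) = 4*x^3 - 9*x^2 - 8*x + 12
Second-derivative test at each critical point:
  f''(-2) = -40 < 0 → local maximum
  f''(0) = 12 > 0 → local minimum
  f''(2) = -8 < 0 → local maximum
  f''(3) = 15 > 0 → local minimum

Critical points: x = -2 (local maximum); x = 0 (local minimum); x = 2 (local maximum); x = 3 (local minimum)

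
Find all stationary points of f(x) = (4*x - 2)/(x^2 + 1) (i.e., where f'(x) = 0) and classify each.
f'(x) = 4*(-x^2 + x + 1)/(x^4 + 2*x^2 + 1)

Solve f'(x) = 0:
  f'(x) = -4*(x^2 - x - 1)/(x^2 + 1)^2; the denominator is positive wherever f is defined, so f'(x) = 0 ⇔ -4*x^2 + 4*x + 4 = 0.
  Factor: -4*x^2 + 4*x + 4 = -4*(x^2 - x - 1); x^2 - x - 1 = 0 has no rational roots; quadratic formula: x = (1 ± √5)/2.
  ⇒ x = 1/2 - sqrt(5)/2 ≈ -0.6180, 1/2 + sqrt(5)/2 ≈ 1.6180

f''(x) = 4*(4*x^2*(2*x - 1) + (1 - 6*x)*(x^2 + 1))/(x^2 + 1)^3
Second-derivative test at each critical point:
  f''(-0.6180) = 4.6833 > 0 → local minimum
  f''(1.6180) = -0.6833 < 0 → local maximum

Critical points: x = 1/2 - sqrt(5)/2 ≈ -0.6180 (local minimum); x = 1/2 + sqrt(5)/2 ≈ 1.6180 (local maximum)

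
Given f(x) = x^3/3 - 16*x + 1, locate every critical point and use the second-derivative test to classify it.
f'(x) = x^2 - 16

Solve f'(x) = 0:
  Factor: x^2 - 16 = (x - 4)*(x + 4) = 0.
  ⇒ x = -4, 4

f''(x) = 2*x
Second-derivative test at each critical point:
  f''(-4) = -8 < 0 → local maximum
  f''(4) = 8 > 0 → local minimum

Critical points: x = -4 (local maximum); x = 4 (local minimum)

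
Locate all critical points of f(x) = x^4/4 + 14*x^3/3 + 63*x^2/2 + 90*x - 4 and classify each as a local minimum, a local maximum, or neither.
f'(x) = x^3 + 14*x^2 + 63*x + 90

Solve f'(x) = 0:
  Factor: x^3 + 14*x^2 + 63*x + 90 = (x + 3)*(x + 5)*(x + 6) = 0.
  ⇒ x = -6, -5, -3

f''(x) = 3*x^2 + 28*x + 63
Second-derivative test at each critical point:
  f''(-6) = 3 > 0 → local minimum
  f''(-5) = -2 < 0 → local maximum
  f''(-3) = 6 > 0 → local minimum

Critical points: x = -6 (local minimum); x = -5 (local maximum); x = -3 (local minimum)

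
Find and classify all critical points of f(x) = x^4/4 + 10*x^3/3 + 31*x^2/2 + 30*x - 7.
f'(x) = x^3 + 10*x^2 + 31*x + 30

Solve f'(x) = 0:
  Factor: x^3 + 10*x^2 + 31*x + 30 = (x + 2)*(x + 3)*(x + 5) = 0.
  ⇒ x = -5, -3, -2

f''(x) = 3*x^2 + 20*x + 31
Second-derivative test at each critical point:
  f''(-5) = 6 > 0 → local minimum
  f''(-3) = -2 < 0 → local maximum
  f''(-2) = 3 > 0 → local minimum

Critical points: x = -5 (local minimum); x = -3 (local maximum); x = -2 (local minimum)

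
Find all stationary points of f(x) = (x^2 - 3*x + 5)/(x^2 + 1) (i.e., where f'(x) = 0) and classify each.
f'(x) = (3*x^2 - 8*x - 3)/(x^4 + 2*x^2 + 1)

Solve f'(x) = 0:
  f'(x) = (x - 3)*(3*x + 1)/(x^2 + 1)^2; the denominator is positive wherever f is defined, so f'(x) = 0 ⇔ 3*x^2 - 8*x - 3 = 0.
  Factor: 3*x^2 - 8*x - 3 = (x - 3)*(3*x + 1) = 0.
  ⇒ x = -1/3, 3

f''(x) = 2*(-3*x^3 + 12*x^2 + 9*x - 4)/(x^6 + 3*x^4 + 3*x^2 + 1)
Second-derivative test at each critical point:
  f''(-1/3) = -81/10 < 0 → local maximum
  f''(3) = 1/10 > 0 → local minimum

Critical points: x = -1/3 (local maximum); x = 3 (local minimum)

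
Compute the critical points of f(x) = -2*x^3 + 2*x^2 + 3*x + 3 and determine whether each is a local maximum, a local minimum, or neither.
f'(x) = -6*x^2 + 4*x + 3

Solve f'(x) = 0:
  6*x^2 - 4*x - 3 = 0 has no rational roots; quadratic formula: x = (4 ± √88)/12.
  ⇒ x = 1/3 - sqrt(22)/6 ≈ -0.4484, 1/3 + sqrt(22)/6 ≈ 1.1151

f''(x) = 4 - 12*x
Second-derivative test at each critical point:
  f''(-0.4484) = 9.3808 > 0 → local minimum
  f''(1.1151) = -9.3808 < 0 → local maximum

Critical points: x = 1/3 - sqrt(22)/6 ≈ -0.4484 (local minimum); x = 1/3 + sqrt(22)/6 ≈ 1.1151 (local maximum)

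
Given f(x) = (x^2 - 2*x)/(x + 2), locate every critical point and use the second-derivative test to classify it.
f'(x) = (x^2 + 4*x - 4)/(x^2 + 4*x + 4)

Solve f'(x) = 0:
  f'(x) = (x^2 + 4*x - 4)/(x + 2)^2; the denominator is positive wherever f is defined, so f'(x) = 0 ⇔ x^2 + 4*x - 4 = 0.
  x^2 + 4*x - 4 = 0 has no rational roots; quadratic formula: x = (-4 ± √32)/2.
  ⇒ x = -2*sqrt(2) - 2 ≈ -4.8284, -2 + 2*sqrt(2) ≈ 0.8284

f''(x) = 16/(x^3 + 6*x^2 + 12*x + 8)
Second-derivative test at each critical point:
  f''(-4.8284) = -0.7071 < 0 → local maximum
  f''(0.8284) = 0.7071 > 0 → local minimum

Critical points: x = -2*sqrt(2) - 2 ≈ -4.8284 (local maximum); x = -2 + 2*sqrt(2) ≈ 0.8284 (local minimum)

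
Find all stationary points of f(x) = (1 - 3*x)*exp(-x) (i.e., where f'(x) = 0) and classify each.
f'(x) = (3*x - 4)*exp(-x)

Solve f'(x) = 0:
  f'(x) = (3*x - 4)·exp(-x) and exp(-x) > 0 for every x, so f'(x) = 0 ⇔ 3*x - 4 = 0.
  3*x - 4 = 0.
  ⇒ x = 4/3

f''(x) = (7 - 3*x)*exp(-x)
Second-derivative test at each critical point:
  f''(4/3) = 0.7908 > 0 → local minimum

Critical points: x = 4/3 (local minimum)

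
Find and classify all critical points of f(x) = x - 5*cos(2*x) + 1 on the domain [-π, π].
f'(x) = 10*sin(2*x) + 1

Solve f'(x) = 0 on [-π, π]:
  f'(x) = 0 ⇔ sin(2*x) = -1/10, i.e. 2*x = arcsin(-1/10) + 2nπ or 2*x = π − arcsin(-1/10) + 2nπ; keep the solutions lying in [-π, π].
  ⇒ x = -pi/2 + asin(1/10)/2 ≈ -1.5207, -asin(1/10)/2 ≈ -0.0501, asin(1/10)/2 + pi/2 ≈ 1.6209, pi - asin(1/10)/2 ≈ 3.0915

f''(x) = 20*cos(2*x)
Second-derivative test at each critical point:
  f''(-1.5207) = -19.8997 < 0 → local maximum
  f''(-0.0501) = 19.8997 > 0 → local minimum
  f''(1.6209) = -19.8997 < 0 → local maximum
  f''(3.0915) = 19.8997 > 0 → local minimum

Critical points: x = -pi/2 + asin(1/10)/2 ≈ -1.5207 (local maximum); x = -asin(1/10)/2 ≈ -0.0501 (local minimum); x = asin(1/10)/2 + pi/2 ≈ 1.6209 (local maximum); x = pi - asin(1/10)/2 ≈ 3.0915 (local minimum)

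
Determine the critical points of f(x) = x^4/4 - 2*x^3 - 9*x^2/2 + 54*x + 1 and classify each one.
f'(x) = x^3 - 6*x^2 - 9*x + 54

Solve f'(x) = 0:
  Factor: x^3 - 6*x^2 - 9*x + 54 = (x - 6)*(x - 3)*(x + 3) = 0.
  ⇒ x = -3, 3, 6

f''(x) = 3*x^2 - 12*x - 9
Second-derivative test at each critical point:
  f''(-3) = 54 > 0 → local minimum
  f''(3) = -18 < 0 → local maximum
  f''(6) = 27 > 0 → local minimum

Critical points: x = -3 (local minimum); x = 3 (local maximum); x = 6 (local minimum)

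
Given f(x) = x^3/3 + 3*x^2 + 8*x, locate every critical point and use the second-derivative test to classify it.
f'(x) = x^2 + 6*x + 8

Solve f'(x) = 0:
  Factor: x^2 + 6*x + 8 = (x + 2)*(x + 4) = 0.
  ⇒ x = -4, -2

f''(x) = 2*x + 6
Second-derivative test at each critical point:
  f''(-4) = -2 < 0 → local maximum
  f''(-2) = 2 > 0 → local minimum

Critical points: x = -4 (local maximum); x = -2 (local minimum)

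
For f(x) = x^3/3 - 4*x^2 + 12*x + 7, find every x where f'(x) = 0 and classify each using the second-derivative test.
f'(x) = x^2 - 8*x + 12

Solve f'(x) = 0:
  Factor: x^2 - 8*x + 12 = (x - 6)*(x - 2) = 0.
  ⇒ x = 2, 6

f''(x) = 2*x - 8
Second-derivative test at each critical point:
  f''(2) = -4 < 0 → local maximum
  f''(6) = 4 > 0 → local minimum

Critical points: x = 2 (local maximum); x = 6 (local minimum)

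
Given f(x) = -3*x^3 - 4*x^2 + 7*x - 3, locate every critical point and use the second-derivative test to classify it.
f'(x) = -9*x^2 - 8*x + 7

Solve f'(x) = 0:
  9*x^2 + 8*x - 7 = 0 has no rational roots; quadratic formula: x = (-8 ± √316)/18.
  ⇒ x = -sqrt(79)/9 - 4/9 ≈ -1.4320, -4/9 + sqrt(79)/9 ≈ 0.5431

f''(x) = -18*x - 8
Second-derivative test at each critical point:
  f''(-1.4320) = 17.7764 > 0 → local minimum
  f''(0.5431) = -17.7764 < 0 → local maximum

Critical points: x = -sqrt(79)/9 - 4/9 ≈ -1.4320 (local minimum); x = -4/9 + sqrt(79)/9 ≈ 0.5431 (local maximum)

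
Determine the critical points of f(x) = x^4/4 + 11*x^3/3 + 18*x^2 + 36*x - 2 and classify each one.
f'(x) = x^3 + 11*x^2 + 36*x + 36

Solve f'(x) = 0:
  Factor: x^3 + 11*x^2 + 36*x + 36 = (x + 2)*(x + 3)*(x + 6) = 0.
  ⇒ x = -6, -3, -2

f''(x) = 3*x^2 + 22*x + 36
Second-derivative test at each critical point:
  f''(-6) = 12 > 0 → local minimum
  f''(-3) = -3 < 0 → local maximum
  f''(-2) = 4 > 0 → local minimum

Critical points: x = -6 (local minimum); x = -3 (local maximum); x = -2 (local minimum)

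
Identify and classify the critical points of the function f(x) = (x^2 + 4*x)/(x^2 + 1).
f'(x) = 2*(-2*x^2 + x + 2)/(x^4 + 2*x^2 + 1)

Solve f'(x) = 0:
  f'(x) = -2*(2*x^2 - x - 2)/(x^2 + 1)^2; the denominator is positive wherever f is defined, so f'(x) = 0 ⇔ -4*x^2 + 2*x + 4 = 0.
  Factor: -4*x^2 + 2*x + 4 = -2*(2*x^2 - x - 2); 2*x^2 - x - 2 = 0 has no rational roots; quadratic formula: x = (1 ± √17)/4.
  ⇒ x = 1/4 - sqrt(17)/4 ≈ -0.7808, 1/4 + sqrt(17)/4 ≈ 1.2808

f''(x) = 2*(4*x^3 - 3*x^2 - 12*x + 1)/(x^6 + 3*x^4 + 3*x^2 + 1)
Second-derivative test at each critical point:
  f''(-0.7808) = 3.1828 > 0 → local minimum
  f''(1.2808) = -1.1828 < 0 → local maximum

Critical points: x = 1/4 - sqrt(17)/4 ≈ -0.7808 (local minimum); x = 1/4 + sqrt(17)/4 ≈ 1.2808 (local maximum)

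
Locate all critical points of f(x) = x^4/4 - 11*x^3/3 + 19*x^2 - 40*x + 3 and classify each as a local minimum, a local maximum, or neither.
f'(x) = x^3 - 11*x^2 + 38*x - 40

Solve f'(x) = 0:
  Factor: x^3 - 11*x^2 + 38*x - 40 = (x - 5)*(x - 4)*(x - 2) = 0.
  ⇒ x = 2, 4, 5

f''(x) = 3*x^2 - 22*x + 38
Second-derivative test at each critical point:
  f''(2) = 6 > 0 → local minimum
  f''(4) = -2 < 0 → local maximum
  f''(5) = 3 > 0 → local minimum

Critical points: x = 2 (local minimum); x = 4 (local maximum); x = 5 (local minimum)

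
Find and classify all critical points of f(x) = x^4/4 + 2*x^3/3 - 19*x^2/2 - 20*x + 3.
f'(x) = x^3 + 2*x^2 - 19*x - 20

Solve f'(x) = 0:
  Factor: x^3 + 2*x^2 - 19*x - 20 = (x - 4)*(x + 1)*(x + 5) = 0.
  ⇒ x = -5, -1, 4

f''(x) = 3*x^2 + 4*x - 19
Second-derivative test at each critical point:
  f''(-5) = 36 > 0 → local minimum
  f''(-1) = -20 < 0 → local maximum
  f''(4) = 45 > 0 → local minimum

Critical points: x = -5 (local minimum); x = -1 (local maximum); x = 4 (local minimum)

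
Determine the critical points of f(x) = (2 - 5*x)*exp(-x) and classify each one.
f'(x) = (5*x - 7)*exp(-x)

Solve f'(x) = 0:
  f'(x) = (5*x - 7)·exp(-x) and exp(-x) > 0 for every x, so f'(x) = 0 ⇔ 5*x - 7 = 0.
  5*x - 7 = 0.
  ⇒ x = 7/5

f''(x) = (12 - 5*x)*exp(-x)
Second-derivative test at each critical point:
  f''(7/5) = 1.2330 > 0 → local minimum

Critical points: x = 7/5 (local minimum)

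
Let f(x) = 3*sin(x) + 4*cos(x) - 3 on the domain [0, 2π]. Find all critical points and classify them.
f'(x) = -4*sin(x) + 3*cos(x)

Solve f'(x) = 0 on [0, 2π]:
  f'(x) = 0 ⇔ 3*cos(x) = 4*sin(x) ⇔ tan(x) = 3/4, i.e. x = arctan(3/4) + nπ; keep the solutions lying in [0, 2π].
  ⇒ x = atan(3/4) ≈ 0.6435, atan(3/4) + pi ≈ 3.7851

f''(x) = -3*sin(x) - 4*cos(x)
Second-derivative test at each critical point:
  f''(0.6435) = -5 < 0 → local maximum
  f''(3.7851) = 5 > 0 → local minimum

Critical points: x = atan(3/4) ≈ 0.6435 (local maximum); x = atan(3/4) + pi ≈ 3.7851 (local minimum)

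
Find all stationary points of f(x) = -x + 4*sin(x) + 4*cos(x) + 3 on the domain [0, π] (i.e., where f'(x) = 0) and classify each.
f'(x) = 4*sqrt(2)*cos(x + pi/4) - 1

Solve f'(x) = 0 on [0, π]:
  f'(x) = 0 ⇔ -4*sin(x) + 4*cos(x) = 1. Write the left side as R·cos(x + φ) with R = √(4² + 4²) = 4*sqrt(2), cos φ = sqrt(2)/2, sin φ = sqrt(2)/2; then cos(x + φ) = sqrt(2)/8. Solve for x and keep the solutions lying in [0, π].
  ⇒ x = atan((-1 + sqrt(31))/(1 + sqrt(31))) ≈ 0.6077

f''(x) = -4*sqrt(2)*sin(x + pi/4)
Second-derivative test at each critical point:
  f''(0.6077) = -5.5678 < 0 → local maximum

Critical points: x = atan((-1 + sqrt(31))/(1 + sqrt(31))) ≈ 0.6077 (local maximum)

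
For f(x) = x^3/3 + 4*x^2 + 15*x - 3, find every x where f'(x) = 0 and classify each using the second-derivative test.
f'(x) = x^2 + 8*x + 15

Solve f'(x) = 0:
  Factor: x^2 + 8*x + 15 = (x + 3)*(x + 5) = 0.
  ⇒ x = -5, -3

f''(x) = 2*x + 8
Second-derivative test at each critical point:
  f''(-5) = -2 < 0 → local maximum
  f''(-3) = 2 > 0 → local minimum

Critical points: x = -5 (local maximum); x = -3 (local minimum)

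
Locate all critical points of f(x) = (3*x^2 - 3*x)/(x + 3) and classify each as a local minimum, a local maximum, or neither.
f'(x) = 3*(x^2 + 6*x - 3)/(x^2 + 6*x + 9)

Solve f'(x) = 0:
  f'(x) = 3*(x^2 + 6*x - 3)/(x + 3)^2; the denominator is positive wherever f is defined, so f'(x) = 0 ⇔ 3*x^2 + 18*x - 9 = 0.
  Factor: 3*x^2 + 18*x - 9 = 3*(x^2 + 6*x - 3); x^2 + 6*x - 3 = 0 has no rational roots; quadratic formula: x = (-6 ± √48)/2.
  ⇒ x = -2*sqrt(3) - 3 ≈ -6.4641, -3 + 2*sqrt(3) ≈ 0.4641

f''(x) = 72/(x^3 + 9*x^2 + 27*x + 27)
Second-derivative test at each critical point:
  f''(-6.4641) = -1.7321 < 0 → local maximum
  f''(0.4641) = 1.7321 > 0 → local minimum

Critical points: x = -2*sqrt(3) - 3 ≈ -6.4641 (local maximum); x = -3 + 2*sqrt(3) ≈ 0.4641 (local minimum)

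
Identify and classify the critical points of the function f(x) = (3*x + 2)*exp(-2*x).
f'(x) = (-6*x - 1)*exp(-2*x)

Solve f'(x) = 0:
  f'(x) = (-6*x - 1)·exp(-2*x) and exp(-2*x) > 0 for every x, so f'(x) = 0 ⇔ -6*x - 1 = 0.
  -6*x - 1 = 0.
  ⇒ x = -1/6

f''(x) = 4*(3*x - 1)*exp(-2*x)
Second-derivative test at each critical point:
  f''(-1/6) = -8.3737 < 0 → local maximum

Critical points: x = -1/6 (local maximum)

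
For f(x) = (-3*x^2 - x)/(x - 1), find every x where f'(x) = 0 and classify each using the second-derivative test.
f'(x) = (-3*x^2 + 6*x + 1)/(x^2 - 2*x + 1)

Solve f'(x) = 0:
  f'(x) = -(3*x^2 - 6*x - 1)/(x - 1)^2; the denominator is positive wherever f is defined, so f'(x) = 0 ⇔ -3*x^2 + 6*x + 1 = 0.
  3*x^2 - 6*x - 1 = 0 has no rational roots; quadratic formula: x = (6 ± √48)/6.
  ⇒ x = 1 - 2*sqrt(3)/3 ≈ -0.1547, 1 + 2*sqrt(3)/3 ≈ 2.1547

f''(x) = -8/(x^3 - 3*x^2 + 3*x - 1)
Second-derivative test at each critical point:
  f''(-0.1547) = 5.1962 > 0 → local minimum
  f''(2.1547) = -5.1962 < 0 → local maximum

Critical points: x = 1 - 2*sqrt(3)/3 ≈ -0.1547 (local minimum); x = 1 + 2*sqrt(3)/3 ≈ 2.1547 (local maximum)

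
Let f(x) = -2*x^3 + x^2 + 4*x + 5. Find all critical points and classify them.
f'(x) = -6*x^2 + 2*x + 4

Solve f'(x) = 0:
  Factor: -6*x^2 + 2*x + 4 = -2*(x - 1)*(3*x + 2) = 0.
  ⇒ x = -2/3, 1

f''(x) = 2 - 12*x
Second-derivative test at each critical point:
  f''(-2/3) = 10 > 0 → local minimum
  f''(1) = -10 < 0 → local maximum

Critical points: x = -2/3 (local minimum); x = 1 (local maximum)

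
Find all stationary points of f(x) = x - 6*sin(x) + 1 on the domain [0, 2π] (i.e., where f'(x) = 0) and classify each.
f'(x) = 1 - 6*cos(x)

Solve f'(x) = 0 on [0, 2π]:
  f'(x) = 0 ⇔ cos(x) = 1/6, i.e. x = ±arccos(1/6) + 2nπ; keep the solutions lying in [0, 2π].
  ⇒ x = acos(1/6) ≈ 1.4033, -acos(1/6) + 2*pi ≈ 4.8798

f''(x) = 6*sin(x)
Second-derivative test at each critical point:
  f''(1.4033) = 5.9161 > 0 → local minimum
  f''(4.8798) = -5.9161 < 0 → local maximum

Critical points: x = acos(1/6) ≈ 1.4033 (local minimum); x = -acos(1/6) + 2*pi ≈ 4.8798 (local maximum)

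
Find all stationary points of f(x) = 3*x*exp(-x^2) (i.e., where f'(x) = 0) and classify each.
f'(x) = 3*(1 - 2*x^2)*exp(-x^2)

Solve f'(x) = 0:
  f'(x) = (3 - 6*x^2)·exp(-x^2) and exp(-x^2) > 0 for every x, so f'(x) = 0 ⇔ 3 - 6*x^2 = 0.
  Factor: 3 - 6*x^2 = -3*(2*x^2 - 1); 2*x^2 - 1 = 0 has no rational roots; quadratic formula: x = (0 ± √8)/4.
  ⇒ x = -sqrt(2)/2 ≈ -0.7071, sqrt(2)/2 ≈ 0.7071

f''(x) = (12*x^3 - 18*x)*exp(-x^2)
Second-derivative test at each critical point:
  f''(-0.7071) = 5.1466 > 0 → local minimum
  f''(0.7071) = -5.1466 < 0 → local maximum

Critical points: x = -sqrt(2)/2 ≈ -0.7071 (local minimum); x = sqrt(2)/2 ≈ 0.7071 (local maximum)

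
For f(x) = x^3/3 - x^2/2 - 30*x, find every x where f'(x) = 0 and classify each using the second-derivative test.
f'(x) = x^2 - x - 30

Solve f'(x) = 0:
  Factor: x^2 - x - 30 = (x - 6)*(x + 5) = 0.
  ⇒ x = -5, 6

f''(x) = 2*x - 1
Second-derivative test at each critical point:
  f''(-5) = -11 < 0 → local maximum
  f''(6) = 11 > 0 → local minimum

Critical points: x = -5 (local maximum); x = 6 (local minimum)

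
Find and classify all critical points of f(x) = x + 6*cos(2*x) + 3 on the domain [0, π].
f'(x) = 1 - 12*sin(2*x)

Solve f'(x) = 0 on [0, π]:
  f'(x) = 0 ⇔ sin(2*x) = 1/12, i.e. 2*x = arcsin(1/12) + 2nπ or 2*x = π − arcsin(1/12) + 2nπ; keep the solutions lying in [0, π].
  ⇒ x = asin(1/12)/2 ≈ 0.0417, -asin(1/12)/2 + pi/2 ≈ 1.5291

f''(x) = -24*cos(2*x)
Second-derivative test at each critical point:
  f''(0.0417) = -23.9165 < 0 → local maximum
  f''(1.5291) = 23.9165 > 0 → local minimum

Critical points: x = asin(1/12)/2 ≈ 0.0417 (local maximum); x = -asin(1/12)/2 + pi/2 ≈ 1.5291 (local minimum)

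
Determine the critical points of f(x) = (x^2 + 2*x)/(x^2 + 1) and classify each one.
f'(x) = 2*(-x^2 + x + 1)/(x^4 + 2*x^2 + 1)

Solve f'(x) = 0:
  f'(x) = -2*(x^2 - x - 1)/(x^2 + 1)^2; the denominator is positive wherever f is defined, so f'(x) = 0 ⇔ -2*x^2 + 2*x + 2 = 0.
  Factor: -2*x^2 + 2*x + 2 = -2*(x^2 - x - 1); x^2 - x - 1 = 0 has no rational roots; quadratic formula: x = (1 ± √5)/2.
  ⇒ x = 1/2 - sqrt(5)/2 ≈ -0.6180, 1/2 + sqrt(5)/2 ≈ 1.6180

f''(x) = 2*(2*x^3 - 3*x^2 - 6*x + 1)/(x^6 + 3*x^4 + 3*x^2 + 1)
Second-derivative test at each critical point:
  f''(-0.6180) = 2.3416 > 0 → local minimum
  f''(1.6180) = -0.3416 < 0 → local maximum

Critical points: x = 1/2 - sqrt(5)/2 ≈ -0.6180 (local minimum); x = 1/2 + sqrt(5)/2 ≈ 1.6180 (local maximum)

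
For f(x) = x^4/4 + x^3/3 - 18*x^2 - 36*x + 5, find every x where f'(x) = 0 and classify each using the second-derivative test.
f'(x) = x^3 + x^2 - 36*x - 36

Solve f'(x) = 0:
  Factor: x^3 + x^2 - 36*x - 36 = (x - 6)*(x + 1)*(x + 6) = 0.
  ⇒ x = -6, -1, 6

f''(x) = 3*x^2 + 2*x - 36
Second-derivative test at each critical point:
  f''(-6) = 60 > 0 → local minimum
  f''(-1) = -35 < 0 → local maximum
  f''(6) = 84 > 0 → local minimum

Critical points: x = -6 (local minimum); x = -1 (local maximum); x = 6 (local minimum)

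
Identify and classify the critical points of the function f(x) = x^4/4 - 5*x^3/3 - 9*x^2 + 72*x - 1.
f'(x) = x^3 - 5*x^2 - 18*x + 72

Solve f'(x) = 0:
  Factor: x^3 - 5*x^2 - 18*x + 72 = (x - 6)*(x - 3)*(x + 4) = 0.
  ⇒ x = -4, 3, 6

f''(x) = 3*x^2 - 10*x - 18
Second-derivative test at each critical point:
  f''(-4) = 70 > 0 → local minimum
  f''(3) = -21 < 0 → local maximum
  f''(6) = 30 > 0 → local minimum

Critical points: x = -4 (local minimum); x = 3 (local maximum); x = 6 (local minimum)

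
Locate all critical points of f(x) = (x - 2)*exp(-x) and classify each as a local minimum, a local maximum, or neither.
f'(x) = (3 - x)*exp(-x)

Solve f'(x) = 0:
  f'(x) = (3 - x)·exp(-x) and exp(-x) > 0 for every x, so f'(x) = 0 ⇔ 3 - x = 0.
  3 - x = 0.
  ⇒ x = 3

f''(x) = (x - 4)*exp(-x)
Second-derivative test at each critical point:
  f''(3) = -0.0498 < 0 → local maximum

Critical points: x = 3 (local maximum)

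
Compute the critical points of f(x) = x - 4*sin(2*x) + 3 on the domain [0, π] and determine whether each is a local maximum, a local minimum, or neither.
f'(x) = 1 - 8*cos(2*x)

Solve f'(x) = 0 on [0, π]:
  f'(x) = 0 ⇔ cos(2*x) = 1/8, i.e. 2*x = ±arccos(1/8) + 2nπ; keep the solutions lying in [0, π].
  ⇒ x = acos(1/8)/2 ≈ 0.7227, pi - acos(1/8)/2 ≈ 2.4189

f''(x) = 16*sin(2*x)
Second-derivative test at each critical point:
  f''(0.7227) = 15.8745 > 0 → local minimum
  f''(2.4189) = -15.8745 < 0 → local maximum

Critical points: x = acos(1/8)/2 ≈ 0.7227 (local minimum); x = pi - acos(1/8)/2 ≈ 2.4189 (local maximum)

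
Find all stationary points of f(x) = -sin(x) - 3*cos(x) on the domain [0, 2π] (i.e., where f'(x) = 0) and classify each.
f'(x) = 3*sin(x) - cos(x)

Solve f'(x) = 0 on [0, 2π]:
  f'(x) = 0 ⇔ -cos(x) = -3*sin(x) ⇔ tan(x) = 1/3, i.e. x = arctan(1/3) + nπ; keep the solutions lying in [0, 2π].
  ⇒ x = atan(1/3) ≈ 0.3218, atan(1/3) + pi ≈ 3.4633

f''(x) = sin(x) + 3*cos(x)
Second-derivative test at each critical point:
  f''(0.3218) = 3.1623 > 0 → local minimum
  f''(3.4633) = -3.1623 < 0 → local maximum

Critical points: x = atan(1/3) ≈ 0.3218 (local minimum); x = atan(1/3) + pi ≈ 3.4633 (local maximum)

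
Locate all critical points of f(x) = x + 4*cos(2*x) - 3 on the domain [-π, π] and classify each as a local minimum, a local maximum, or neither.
f'(x) = 1 - 8*sin(2*x)

Solve f'(x) = 0 on [-π, π]:
  f'(x) = 0 ⇔ sin(2*x) = 1/8, i.e. 2*x = arcsin(1/8) + 2nπ or 2*x = π − arcsin(1/8) + 2nπ; keep the solutions lying in [-π, π].
  ⇒ x = -pi + asin(1/8)/2 ≈ -3.0789, -pi/2 - asin(1/8)/2 ≈ -1.6335, asin(1/8)/2 ≈ 0.0627, -asin(1/8)/2 + pi/2 ≈ 1.5081

f''(x) = -16*cos(2*x)
Second-derivative test at each critical point:
  f''(-3.0789) = -15.8745 < 0 → local maximum
  f''(-1.6335) = 15.8745 > 0 → local minimum
  f''(0.0627) = -15.8745 < 0 → local maximum
  f''(1.5081) = 15.8745 > 0 → local minimum

Critical points: x = -pi + asin(1/8)/2 ≈ -3.0789 (local maximum); x = -pi/2 - asin(1/8)/2 ≈ -1.6335 (local minimum); x = asin(1/8)/2 ≈ 0.0627 (local maximum); x = -asin(1/8)/2 + pi/2 ≈ 1.5081 (local minimum)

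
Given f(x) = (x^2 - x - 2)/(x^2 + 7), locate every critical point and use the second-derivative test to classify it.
f'(x) = (x^2 + 18*x - 7)/(x^4 + 14*x^2 + 49)

Solve f'(x) = 0:
  f'(x) = (x^2 + 18*x - 7)/(x^2 + 7)^2; the denominator is positive wherever f is defined, so f'(x) = 0 ⇔ x^2 + 18*x - 7 = 0.
  x^2 + 18*x - 7 = 0 has no rational roots; quadratic formula: x = (-18 ± √352)/2.
  ⇒ x = -2*sqrt(22) - 9 ≈ -18.3808, -9 + 2*sqrt(22) ≈ 0.3808

f''(x) = 2*(-x^3 - 27*x^2 + 21*x + 63)/(x^6 + 21*x^4 + 147*x^2 + 343)
Second-derivative test at each critical point:
  f''(-18.3808) = -1.578e-04 < 0 → local maximum
  f''(0.3808) = 0.3675 > 0 → local minimum

Critical points: x = -2*sqrt(22) - 9 ≈ -18.3808 (local maximum); x = -9 + 2*sqrt(22) ≈ 0.3808 (local minimum)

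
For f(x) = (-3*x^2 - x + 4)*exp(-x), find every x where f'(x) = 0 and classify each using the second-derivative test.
f'(x) = (3*x^2 - 5*x - 5)*exp(-x)

Solve f'(x) = 0:
  f'(x) = (3*x^2 - 5*x - 5)·exp(-x) and exp(-x) > 0 for every x, so f'(x) = 0 ⇔ 3*x^2 - 5*x - 5 = 0.
  3*x^2 - 5*x - 5 = 0 has no rational roots; quadratic formula: x = (5 ± √85)/6.
  ⇒ x = 5/6 - sqrt(85)/6 ≈ -0.7033, 5/6 + sqrt(85)/6 ≈ 2.3699

f''(x) = x*(11 - 3*x)*exp(-x)
Second-derivative test at each critical point:
  f''(-0.7033) = -18.6265 < 0 → local maximum
  f''(2.3699) = 0.8619 > 0 → local minimum

Critical points: x = 5/6 - sqrt(85)/6 ≈ -0.7033 (local maximum); x = 5/6 + sqrt(85)/6 ≈ 2.3699 (local minimum)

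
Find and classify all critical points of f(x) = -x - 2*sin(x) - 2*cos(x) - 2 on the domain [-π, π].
f'(x) = -2*sqrt(2)*cos(x + pi/4) - 1

Solve f'(x) = 0 on [-π, π]:
  f'(x) = 0 ⇔ 2*sin(x) - 2*cos(x) = 1. Write the left side as R·cos(x + φ) with R = √((-2)² + (-2)²) = 2*sqrt(2), cos φ = -sqrt(2)/2, sin φ = -sqrt(2)/2; then cos(x + φ) = sqrt(2)/4. Solve for x and keep the solutions lying in [-π, π].
  ⇒ x = -pi + atan((1 - sqrt(7))/(-sqrt(7) - 1)) ≈ -2.7176, atan((1 + sqrt(7))/(-1 + sqrt(7))) ≈ 1.1468

f''(x) = 2*sqrt(2)*sin(x + pi/4)
Second-derivative test at each critical point:
  f''(-2.7176) = -2.6458 < 0 → local maximum
  f''(1.1468) = 2.6458 > 0 → local minimum

Critical points: x = -pi + atan((1 - sqrt(7))/(-sqrt(7) - 1)) ≈ -2.7176 (local maximum); x = atan((1 + sqrt(7))/(-1 + sqrt(7))) ≈ 1.1468 (local minimum)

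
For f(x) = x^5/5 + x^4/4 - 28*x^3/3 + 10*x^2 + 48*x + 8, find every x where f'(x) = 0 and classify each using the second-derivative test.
f'(x) = x^4 + x^3 - 28*x^2 + 20*x + 48

Solve f'(x) = 0:
  Factor: x^4 + x^3 - 28*x^2 + 20*x + 48 = (x - 4)*(x - 2)*(x + 1)*(x + 6) = 0.
  ⇒ x = -6, -1, 2, 4

f''(x) = 4*x^3 + 3*x^2 - 56*x + 20
Second-derivative test at each critical point:
  f''(-6) = -400 < 0 → local maximum
  f''(-1) = 75 > 0 → local minimum
  f''(2) = -48 < 0 → local maximum
  f''(4) = 100 > 0 → local minimum

Critical points: x = -6 (local maximum); x = -1 (local minimum); x = 2 (local maximum); x = 4 (local minimum)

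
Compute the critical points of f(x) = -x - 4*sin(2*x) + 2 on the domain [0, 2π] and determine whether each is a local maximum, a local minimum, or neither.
f'(x) = 16*sin(x)^2 - 9

Solve f'(x) = 0 on [0, 2π]:
  f'(x) = 0 ⇔ cos(2*x) = -1/8, i.e. 2*x = ±arccos(-1/8) + 2nπ; keep the solutions lying in [0, 2π].
  ⇒ x = acos(-1/8)/2 ≈ 0.8481, pi - acos(-1/8)/2 ≈ 2.2935, acos(-1/8)/2 + pi ≈ 3.9897, -acos(-1/8)/2 + 2*pi ≈ 5.4351

f''(x) = 16*sin(2*x)
Second-derivative test at each critical point:
  f''(0.8481) = 15.8745 > 0 → local minimum
  f''(2.2935) = -15.8745 < 0 → local maximum
  f''(3.9897) = 15.8745 > 0 → local minimum
  f''(5.4351) = -15.8745 < 0 → local maximum

Critical points: x = acos(-1/8)/2 ≈ 0.8481 (local minimum); x = pi - acos(-1/8)/2 ≈ 2.2935 (local maximum); x = acos(-1/8)/2 + pi ≈ 3.9897 (local minimum); x = -acos(-1/8)/2 + 2*pi ≈ 5.4351 (local maximum)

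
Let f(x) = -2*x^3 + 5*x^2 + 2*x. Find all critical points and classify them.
f'(x) = -6*x^2 + 10*x + 2

Solve f'(x) = 0:
  Factor: -6*x^2 + 10*x + 2 = -2*(3*x^2 - 5*x - 1); 3*x^2 - 5*x - 1 = 0 has no rational roots; quadratic formula: x = (5 ± √37)/6.
  ⇒ x = 5/6 - sqrt(37)/6 ≈ -0.1805, 5/6 + sqrt(37)/6 ≈ 1.8471

f''(x) = 10 - 12*x
Second-derivative test at each critical point:
  f''(-0.1805) = 12.1655 > 0 → local minimum
  f''(1.8471) = -12.1655 < 0 → local maximum

Critical points: x = 5/6 - sqrt(37)/6 ≈ -0.1805 (local minimum); x = 5/6 + sqrt(37)/6 ≈ 1.8471 (local maximum)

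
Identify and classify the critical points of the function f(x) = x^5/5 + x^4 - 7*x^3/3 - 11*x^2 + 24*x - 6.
f'(x) = x^4 + 4*x^3 - 7*x^2 - 22*x + 24

Solve f'(x) = 0:
  Factor: x^4 + 4*x^3 - 7*x^2 - 22*x + 24 = (x - 2)*(x - 1)*(x + 3)*(x + 4) = 0.
  ⇒ x = -4, -3, 1, 2

f''(x) = 4*x^3 + 12*x^2 - 14*x - 22
Second-derivative test at each critical point:
  f''(-4) = -30 < 0 → local maximum
  f''(-3) = 20 > 0 → local minimum
  f''(1) = -20 < 0 → local maximum
  f''(2) = 30 > 0 → local minimum

Critical points: x = -4 (local maximum); x = -3 (local minimum); x = 1 (local maximum); x = 2 (local minimum)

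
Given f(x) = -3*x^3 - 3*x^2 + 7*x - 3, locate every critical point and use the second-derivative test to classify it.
f'(x) = -9*x^2 - 6*x + 7

Solve f'(x) = 0:
  9*x^2 + 6*x - 7 = 0 has no rational roots; quadratic formula: x = (-6 ± √288)/18.
  ⇒ x = -2*sqrt(2)/3 - 1/3 ≈ -1.2761, -1/3 + 2*sqrt(2)/3 ≈ 0.6095

f''(x) = -18*x - 6
Second-derivative test at each critical point:
  f''(-1.2761) = 16.9706 > 0 → local minimum
  f''(0.6095) = -16.9706 < 0 → local maximum

Critical points: x = -2*sqrt(2)/3 - 1/3 ≈ -1.2761 (local minimum); x = -1/3 + 2*sqrt(2)/3 ≈ 0.6095 (local maximum)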